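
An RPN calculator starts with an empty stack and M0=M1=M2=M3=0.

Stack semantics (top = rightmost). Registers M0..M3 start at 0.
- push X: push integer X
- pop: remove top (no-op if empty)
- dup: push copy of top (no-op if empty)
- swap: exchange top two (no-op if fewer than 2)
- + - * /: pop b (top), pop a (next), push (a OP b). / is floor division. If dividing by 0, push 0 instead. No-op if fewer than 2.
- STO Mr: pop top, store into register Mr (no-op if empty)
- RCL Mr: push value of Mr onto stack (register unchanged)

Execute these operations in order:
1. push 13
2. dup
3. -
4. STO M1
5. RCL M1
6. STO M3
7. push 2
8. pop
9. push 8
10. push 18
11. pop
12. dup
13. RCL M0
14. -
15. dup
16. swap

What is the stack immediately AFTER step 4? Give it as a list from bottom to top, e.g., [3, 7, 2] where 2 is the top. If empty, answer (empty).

After op 1 (push 13): stack=[13] mem=[0,0,0,0]
After op 2 (dup): stack=[13,13] mem=[0,0,0,0]
After op 3 (-): stack=[0] mem=[0,0,0,0]
After op 4 (STO M1): stack=[empty] mem=[0,0,0,0]

(empty)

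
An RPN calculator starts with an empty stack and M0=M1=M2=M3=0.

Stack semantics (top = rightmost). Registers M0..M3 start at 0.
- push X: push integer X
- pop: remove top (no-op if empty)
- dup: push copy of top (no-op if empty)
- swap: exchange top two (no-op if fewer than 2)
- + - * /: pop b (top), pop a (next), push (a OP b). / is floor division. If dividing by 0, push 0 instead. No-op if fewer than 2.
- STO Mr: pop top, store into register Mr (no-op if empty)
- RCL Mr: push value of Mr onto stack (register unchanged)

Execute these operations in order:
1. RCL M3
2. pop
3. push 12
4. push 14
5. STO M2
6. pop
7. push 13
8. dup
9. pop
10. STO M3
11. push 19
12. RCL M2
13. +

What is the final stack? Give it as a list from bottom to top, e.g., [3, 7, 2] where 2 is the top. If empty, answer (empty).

After op 1 (RCL M3): stack=[0] mem=[0,0,0,0]
After op 2 (pop): stack=[empty] mem=[0,0,0,0]
After op 3 (push 12): stack=[12] mem=[0,0,0,0]
After op 4 (push 14): stack=[12,14] mem=[0,0,0,0]
After op 5 (STO M2): stack=[12] mem=[0,0,14,0]
After op 6 (pop): stack=[empty] mem=[0,0,14,0]
After op 7 (push 13): stack=[13] mem=[0,0,14,0]
After op 8 (dup): stack=[13,13] mem=[0,0,14,0]
After op 9 (pop): stack=[13] mem=[0,0,14,0]
After op 10 (STO M3): stack=[empty] mem=[0,0,14,13]
After op 11 (push 19): stack=[19] mem=[0,0,14,13]
After op 12 (RCL M2): stack=[19,14] mem=[0,0,14,13]
After op 13 (+): stack=[33] mem=[0,0,14,13]

Answer: [33]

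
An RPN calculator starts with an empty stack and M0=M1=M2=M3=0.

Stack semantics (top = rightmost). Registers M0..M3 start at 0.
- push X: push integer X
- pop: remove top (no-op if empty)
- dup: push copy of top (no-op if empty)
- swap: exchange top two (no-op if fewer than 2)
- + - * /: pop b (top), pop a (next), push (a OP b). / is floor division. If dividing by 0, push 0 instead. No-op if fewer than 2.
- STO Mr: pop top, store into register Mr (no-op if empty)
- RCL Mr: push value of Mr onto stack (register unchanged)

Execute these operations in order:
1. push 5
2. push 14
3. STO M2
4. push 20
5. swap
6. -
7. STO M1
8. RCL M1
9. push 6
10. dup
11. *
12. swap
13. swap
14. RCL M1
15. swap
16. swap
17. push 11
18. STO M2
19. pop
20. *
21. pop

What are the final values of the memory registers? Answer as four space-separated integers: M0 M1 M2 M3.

Answer: 0 15 11 0

Derivation:
After op 1 (push 5): stack=[5] mem=[0,0,0,0]
After op 2 (push 14): stack=[5,14] mem=[0,0,0,0]
After op 3 (STO M2): stack=[5] mem=[0,0,14,0]
After op 4 (push 20): stack=[5,20] mem=[0,0,14,0]
After op 5 (swap): stack=[20,5] mem=[0,0,14,0]
After op 6 (-): stack=[15] mem=[0,0,14,0]
After op 7 (STO M1): stack=[empty] mem=[0,15,14,0]
After op 8 (RCL M1): stack=[15] mem=[0,15,14,0]
After op 9 (push 6): stack=[15,6] mem=[0,15,14,0]
After op 10 (dup): stack=[15,6,6] mem=[0,15,14,0]
After op 11 (*): stack=[15,36] mem=[0,15,14,0]
After op 12 (swap): stack=[36,15] mem=[0,15,14,0]
After op 13 (swap): stack=[15,36] mem=[0,15,14,0]
After op 14 (RCL M1): stack=[15,36,15] mem=[0,15,14,0]
After op 15 (swap): stack=[15,15,36] mem=[0,15,14,0]
After op 16 (swap): stack=[15,36,15] mem=[0,15,14,0]
After op 17 (push 11): stack=[15,36,15,11] mem=[0,15,14,0]
After op 18 (STO M2): stack=[15,36,15] mem=[0,15,11,0]
After op 19 (pop): stack=[15,36] mem=[0,15,11,0]
After op 20 (*): stack=[540] mem=[0,15,11,0]
After op 21 (pop): stack=[empty] mem=[0,15,11,0]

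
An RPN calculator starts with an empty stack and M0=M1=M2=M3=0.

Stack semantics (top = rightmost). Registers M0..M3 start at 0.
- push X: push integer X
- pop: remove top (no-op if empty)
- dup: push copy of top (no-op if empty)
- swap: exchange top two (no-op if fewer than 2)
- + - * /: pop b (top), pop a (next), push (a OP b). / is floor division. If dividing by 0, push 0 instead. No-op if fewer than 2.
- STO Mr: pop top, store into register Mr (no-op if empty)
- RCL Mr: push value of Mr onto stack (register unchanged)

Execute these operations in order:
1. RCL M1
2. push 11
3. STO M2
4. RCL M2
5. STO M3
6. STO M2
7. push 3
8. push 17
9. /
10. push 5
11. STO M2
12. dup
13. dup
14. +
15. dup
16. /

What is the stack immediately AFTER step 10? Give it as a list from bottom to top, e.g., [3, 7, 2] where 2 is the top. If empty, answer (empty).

After op 1 (RCL M1): stack=[0] mem=[0,0,0,0]
After op 2 (push 11): stack=[0,11] mem=[0,0,0,0]
After op 3 (STO M2): stack=[0] mem=[0,0,11,0]
After op 4 (RCL M2): stack=[0,11] mem=[0,0,11,0]
After op 5 (STO M3): stack=[0] mem=[0,0,11,11]
After op 6 (STO M2): stack=[empty] mem=[0,0,0,11]
After op 7 (push 3): stack=[3] mem=[0,0,0,11]
After op 8 (push 17): stack=[3,17] mem=[0,0,0,11]
After op 9 (/): stack=[0] mem=[0,0,0,11]
After op 10 (push 5): stack=[0,5] mem=[0,0,0,11]

[0, 5]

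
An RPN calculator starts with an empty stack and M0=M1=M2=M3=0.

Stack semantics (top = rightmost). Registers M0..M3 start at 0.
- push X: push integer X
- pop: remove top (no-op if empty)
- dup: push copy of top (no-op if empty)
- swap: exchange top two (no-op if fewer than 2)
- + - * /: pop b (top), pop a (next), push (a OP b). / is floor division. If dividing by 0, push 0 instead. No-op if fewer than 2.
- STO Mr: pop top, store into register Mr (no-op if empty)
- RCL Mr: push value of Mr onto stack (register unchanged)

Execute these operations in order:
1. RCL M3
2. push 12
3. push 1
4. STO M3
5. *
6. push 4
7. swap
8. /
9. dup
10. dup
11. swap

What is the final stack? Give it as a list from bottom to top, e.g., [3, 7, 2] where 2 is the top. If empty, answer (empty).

Answer: [0, 0, 0]

Derivation:
After op 1 (RCL M3): stack=[0] mem=[0,0,0,0]
After op 2 (push 12): stack=[0,12] mem=[0,0,0,0]
After op 3 (push 1): stack=[0,12,1] mem=[0,0,0,0]
After op 4 (STO M3): stack=[0,12] mem=[0,0,0,1]
After op 5 (*): stack=[0] mem=[0,0,0,1]
After op 6 (push 4): stack=[0,4] mem=[0,0,0,1]
After op 7 (swap): stack=[4,0] mem=[0,0,0,1]
After op 8 (/): stack=[0] mem=[0,0,0,1]
After op 9 (dup): stack=[0,0] mem=[0,0,0,1]
After op 10 (dup): stack=[0,0,0] mem=[0,0,0,1]
After op 11 (swap): stack=[0,0,0] mem=[0,0,0,1]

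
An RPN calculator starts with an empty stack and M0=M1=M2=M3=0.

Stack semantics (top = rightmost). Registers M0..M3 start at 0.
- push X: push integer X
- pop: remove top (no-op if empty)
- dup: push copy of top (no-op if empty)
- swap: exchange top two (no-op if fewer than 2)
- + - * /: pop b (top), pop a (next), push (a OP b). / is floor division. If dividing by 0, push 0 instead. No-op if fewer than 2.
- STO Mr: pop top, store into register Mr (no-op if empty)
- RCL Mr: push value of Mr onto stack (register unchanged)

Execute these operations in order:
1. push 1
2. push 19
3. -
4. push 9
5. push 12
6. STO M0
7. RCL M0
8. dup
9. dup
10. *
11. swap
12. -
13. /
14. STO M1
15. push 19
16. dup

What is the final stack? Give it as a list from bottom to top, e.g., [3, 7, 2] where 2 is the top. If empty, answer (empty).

Answer: [-18, 19, 19]

Derivation:
After op 1 (push 1): stack=[1] mem=[0,0,0,0]
After op 2 (push 19): stack=[1,19] mem=[0,0,0,0]
After op 3 (-): stack=[-18] mem=[0,0,0,0]
After op 4 (push 9): stack=[-18,9] mem=[0,0,0,0]
After op 5 (push 12): stack=[-18,9,12] mem=[0,0,0,0]
After op 6 (STO M0): stack=[-18,9] mem=[12,0,0,0]
After op 7 (RCL M0): stack=[-18,9,12] mem=[12,0,0,0]
After op 8 (dup): stack=[-18,9,12,12] mem=[12,0,0,0]
After op 9 (dup): stack=[-18,9,12,12,12] mem=[12,0,0,0]
After op 10 (*): stack=[-18,9,12,144] mem=[12,0,0,0]
After op 11 (swap): stack=[-18,9,144,12] mem=[12,0,0,0]
After op 12 (-): stack=[-18,9,132] mem=[12,0,0,0]
After op 13 (/): stack=[-18,0] mem=[12,0,0,0]
After op 14 (STO M1): stack=[-18] mem=[12,0,0,0]
After op 15 (push 19): stack=[-18,19] mem=[12,0,0,0]
After op 16 (dup): stack=[-18,19,19] mem=[12,0,0,0]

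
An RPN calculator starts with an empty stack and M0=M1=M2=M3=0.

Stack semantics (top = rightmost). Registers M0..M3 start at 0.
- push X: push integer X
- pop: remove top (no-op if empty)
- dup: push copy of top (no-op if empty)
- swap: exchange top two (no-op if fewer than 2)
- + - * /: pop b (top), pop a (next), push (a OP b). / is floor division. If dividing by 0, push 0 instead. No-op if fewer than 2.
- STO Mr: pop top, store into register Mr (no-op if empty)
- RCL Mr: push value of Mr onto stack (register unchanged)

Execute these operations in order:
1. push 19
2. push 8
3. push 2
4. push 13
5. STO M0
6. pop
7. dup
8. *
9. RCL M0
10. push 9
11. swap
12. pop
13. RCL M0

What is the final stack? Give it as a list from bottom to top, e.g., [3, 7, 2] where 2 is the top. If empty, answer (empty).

After op 1 (push 19): stack=[19] mem=[0,0,0,0]
After op 2 (push 8): stack=[19,8] mem=[0,0,0,0]
After op 3 (push 2): stack=[19,8,2] mem=[0,0,0,0]
After op 4 (push 13): stack=[19,8,2,13] mem=[0,0,0,0]
After op 5 (STO M0): stack=[19,8,2] mem=[13,0,0,0]
After op 6 (pop): stack=[19,8] mem=[13,0,0,0]
After op 7 (dup): stack=[19,8,8] mem=[13,0,0,0]
After op 8 (*): stack=[19,64] mem=[13,0,0,0]
After op 9 (RCL M0): stack=[19,64,13] mem=[13,0,0,0]
After op 10 (push 9): stack=[19,64,13,9] mem=[13,0,0,0]
After op 11 (swap): stack=[19,64,9,13] mem=[13,0,0,0]
After op 12 (pop): stack=[19,64,9] mem=[13,0,0,0]
After op 13 (RCL M0): stack=[19,64,9,13] mem=[13,0,0,0]

Answer: [19, 64, 9, 13]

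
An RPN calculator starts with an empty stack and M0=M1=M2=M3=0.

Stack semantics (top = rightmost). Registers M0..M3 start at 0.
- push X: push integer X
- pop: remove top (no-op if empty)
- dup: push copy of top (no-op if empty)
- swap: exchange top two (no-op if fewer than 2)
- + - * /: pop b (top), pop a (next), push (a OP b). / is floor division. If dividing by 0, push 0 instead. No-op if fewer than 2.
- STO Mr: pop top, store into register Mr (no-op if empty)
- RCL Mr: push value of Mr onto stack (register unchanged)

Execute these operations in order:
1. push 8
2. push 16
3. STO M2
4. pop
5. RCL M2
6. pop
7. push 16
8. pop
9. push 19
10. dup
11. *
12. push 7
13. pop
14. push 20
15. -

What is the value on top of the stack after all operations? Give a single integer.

Answer: 341

Derivation:
After op 1 (push 8): stack=[8] mem=[0,0,0,0]
After op 2 (push 16): stack=[8,16] mem=[0,0,0,0]
After op 3 (STO M2): stack=[8] mem=[0,0,16,0]
After op 4 (pop): stack=[empty] mem=[0,0,16,0]
After op 5 (RCL M2): stack=[16] mem=[0,0,16,0]
After op 6 (pop): stack=[empty] mem=[0,0,16,0]
After op 7 (push 16): stack=[16] mem=[0,0,16,0]
After op 8 (pop): stack=[empty] mem=[0,0,16,0]
After op 9 (push 19): stack=[19] mem=[0,0,16,0]
After op 10 (dup): stack=[19,19] mem=[0,0,16,0]
After op 11 (*): stack=[361] mem=[0,0,16,0]
After op 12 (push 7): stack=[361,7] mem=[0,0,16,0]
After op 13 (pop): stack=[361] mem=[0,0,16,0]
After op 14 (push 20): stack=[361,20] mem=[0,0,16,0]
After op 15 (-): stack=[341] mem=[0,0,16,0]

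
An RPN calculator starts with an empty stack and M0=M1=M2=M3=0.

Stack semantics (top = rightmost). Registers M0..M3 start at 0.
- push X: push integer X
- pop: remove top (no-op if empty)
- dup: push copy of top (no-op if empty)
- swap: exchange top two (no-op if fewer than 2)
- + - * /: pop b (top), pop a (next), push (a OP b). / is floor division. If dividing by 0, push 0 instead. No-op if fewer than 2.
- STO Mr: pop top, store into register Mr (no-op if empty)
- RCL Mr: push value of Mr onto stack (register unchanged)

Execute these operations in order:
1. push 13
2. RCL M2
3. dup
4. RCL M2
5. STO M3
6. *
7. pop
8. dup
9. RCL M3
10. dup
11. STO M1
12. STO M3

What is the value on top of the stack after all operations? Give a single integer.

Answer: 13

Derivation:
After op 1 (push 13): stack=[13] mem=[0,0,0,0]
After op 2 (RCL M2): stack=[13,0] mem=[0,0,0,0]
After op 3 (dup): stack=[13,0,0] mem=[0,0,0,0]
After op 4 (RCL M2): stack=[13,0,0,0] mem=[0,0,0,0]
After op 5 (STO M3): stack=[13,0,0] mem=[0,0,0,0]
After op 6 (*): stack=[13,0] mem=[0,0,0,0]
After op 7 (pop): stack=[13] mem=[0,0,0,0]
After op 8 (dup): stack=[13,13] mem=[0,0,0,0]
After op 9 (RCL M3): stack=[13,13,0] mem=[0,0,0,0]
After op 10 (dup): stack=[13,13,0,0] mem=[0,0,0,0]
After op 11 (STO M1): stack=[13,13,0] mem=[0,0,0,0]
After op 12 (STO M3): stack=[13,13] mem=[0,0,0,0]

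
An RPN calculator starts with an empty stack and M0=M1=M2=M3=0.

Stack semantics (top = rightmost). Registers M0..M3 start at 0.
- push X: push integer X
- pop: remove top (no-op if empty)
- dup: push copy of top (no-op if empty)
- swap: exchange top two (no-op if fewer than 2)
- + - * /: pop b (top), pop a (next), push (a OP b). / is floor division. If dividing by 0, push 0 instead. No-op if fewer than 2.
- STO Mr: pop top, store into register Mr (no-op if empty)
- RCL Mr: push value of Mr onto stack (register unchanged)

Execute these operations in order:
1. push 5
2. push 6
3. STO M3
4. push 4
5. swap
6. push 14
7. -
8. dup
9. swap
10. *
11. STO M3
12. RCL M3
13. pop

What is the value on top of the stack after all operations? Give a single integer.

Answer: 4

Derivation:
After op 1 (push 5): stack=[5] mem=[0,0,0,0]
After op 2 (push 6): stack=[5,6] mem=[0,0,0,0]
After op 3 (STO M3): stack=[5] mem=[0,0,0,6]
After op 4 (push 4): stack=[5,4] mem=[0,0,0,6]
After op 5 (swap): stack=[4,5] mem=[0,0,0,6]
After op 6 (push 14): stack=[4,5,14] mem=[0,0,0,6]
After op 7 (-): stack=[4,-9] mem=[0,0,0,6]
After op 8 (dup): stack=[4,-9,-9] mem=[0,0,0,6]
After op 9 (swap): stack=[4,-9,-9] mem=[0,0,0,6]
After op 10 (*): stack=[4,81] mem=[0,0,0,6]
After op 11 (STO M3): stack=[4] mem=[0,0,0,81]
After op 12 (RCL M3): stack=[4,81] mem=[0,0,0,81]
After op 13 (pop): stack=[4] mem=[0,0,0,81]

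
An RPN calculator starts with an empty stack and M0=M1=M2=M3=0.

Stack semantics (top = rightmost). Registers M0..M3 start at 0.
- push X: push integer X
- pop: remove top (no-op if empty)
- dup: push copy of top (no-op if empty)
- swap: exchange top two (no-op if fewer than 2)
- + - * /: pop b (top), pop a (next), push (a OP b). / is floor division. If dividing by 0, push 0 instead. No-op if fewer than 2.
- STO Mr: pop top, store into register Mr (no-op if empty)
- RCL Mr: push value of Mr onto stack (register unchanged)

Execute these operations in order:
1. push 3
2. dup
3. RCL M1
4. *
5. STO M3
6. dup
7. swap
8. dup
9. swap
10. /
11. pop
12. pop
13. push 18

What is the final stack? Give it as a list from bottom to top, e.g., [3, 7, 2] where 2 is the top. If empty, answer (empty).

After op 1 (push 3): stack=[3] mem=[0,0,0,0]
After op 2 (dup): stack=[3,3] mem=[0,0,0,0]
After op 3 (RCL M1): stack=[3,3,0] mem=[0,0,0,0]
After op 4 (*): stack=[3,0] mem=[0,0,0,0]
After op 5 (STO M3): stack=[3] mem=[0,0,0,0]
After op 6 (dup): stack=[3,3] mem=[0,0,0,0]
After op 7 (swap): stack=[3,3] mem=[0,0,0,0]
After op 8 (dup): stack=[3,3,3] mem=[0,0,0,0]
After op 9 (swap): stack=[3,3,3] mem=[0,0,0,0]
After op 10 (/): stack=[3,1] mem=[0,0,0,0]
After op 11 (pop): stack=[3] mem=[0,0,0,0]
After op 12 (pop): stack=[empty] mem=[0,0,0,0]
After op 13 (push 18): stack=[18] mem=[0,0,0,0]

Answer: [18]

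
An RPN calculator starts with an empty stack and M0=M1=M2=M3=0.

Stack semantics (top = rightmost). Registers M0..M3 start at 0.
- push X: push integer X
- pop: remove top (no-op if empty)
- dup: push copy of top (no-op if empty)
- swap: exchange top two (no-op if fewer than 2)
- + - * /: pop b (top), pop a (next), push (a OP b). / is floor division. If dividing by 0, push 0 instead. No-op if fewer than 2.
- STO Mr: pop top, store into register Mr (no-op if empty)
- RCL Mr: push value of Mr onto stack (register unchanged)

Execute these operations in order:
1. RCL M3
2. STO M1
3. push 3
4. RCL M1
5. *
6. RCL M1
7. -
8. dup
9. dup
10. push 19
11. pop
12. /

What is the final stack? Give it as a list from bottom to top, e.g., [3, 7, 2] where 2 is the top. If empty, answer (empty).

After op 1 (RCL M3): stack=[0] mem=[0,0,0,0]
After op 2 (STO M1): stack=[empty] mem=[0,0,0,0]
After op 3 (push 3): stack=[3] mem=[0,0,0,0]
After op 4 (RCL M1): stack=[3,0] mem=[0,0,0,0]
After op 5 (*): stack=[0] mem=[0,0,0,0]
After op 6 (RCL M1): stack=[0,0] mem=[0,0,0,0]
After op 7 (-): stack=[0] mem=[0,0,0,0]
After op 8 (dup): stack=[0,0] mem=[0,0,0,0]
After op 9 (dup): stack=[0,0,0] mem=[0,0,0,0]
After op 10 (push 19): stack=[0,0,0,19] mem=[0,0,0,0]
After op 11 (pop): stack=[0,0,0] mem=[0,0,0,0]
After op 12 (/): stack=[0,0] mem=[0,0,0,0]

Answer: [0, 0]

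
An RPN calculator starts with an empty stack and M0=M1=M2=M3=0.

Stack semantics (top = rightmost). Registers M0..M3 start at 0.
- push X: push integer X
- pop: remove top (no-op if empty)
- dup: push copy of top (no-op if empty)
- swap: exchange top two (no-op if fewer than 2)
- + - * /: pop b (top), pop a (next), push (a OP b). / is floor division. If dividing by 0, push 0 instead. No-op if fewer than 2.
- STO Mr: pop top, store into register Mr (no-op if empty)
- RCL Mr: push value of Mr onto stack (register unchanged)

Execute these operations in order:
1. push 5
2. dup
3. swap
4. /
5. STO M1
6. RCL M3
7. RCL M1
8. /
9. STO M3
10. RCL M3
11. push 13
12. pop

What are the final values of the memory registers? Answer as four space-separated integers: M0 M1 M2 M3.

Answer: 0 1 0 0

Derivation:
After op 1 (push 5): stack=[5] mem=[0,0,0,0]
After op 2 (dup): stack=[5,5] mem=[0,0,0,0]
After op 3 (swap): stack=[5,5] mem=[0,0,0,0]
After op 4 (/): stack=[1] mem=[0,0,0,0]
After op 5 (STO M1): stack=[empty] mem=[0,1,0,0]
After op 6 (RCL M3): stack=[0] mem=[0,1,0,0]
After op 7 (RCL M1): stack=[0,1] mem=[0,1,0,0]
After op 8 (/): stack=[0] mem=[0,1,0,0]
After op 9 (STO M3): stack=[empty] mem=[0,1,0,0]
After op 10 (RCL M3): stack=[0] mem=[0,1,0,0]
After op 11 (push 13): stack=[0,13] mem=[0,1,0,0]
After op 12 (pop): stack=[0] mem=[0,1,0,0]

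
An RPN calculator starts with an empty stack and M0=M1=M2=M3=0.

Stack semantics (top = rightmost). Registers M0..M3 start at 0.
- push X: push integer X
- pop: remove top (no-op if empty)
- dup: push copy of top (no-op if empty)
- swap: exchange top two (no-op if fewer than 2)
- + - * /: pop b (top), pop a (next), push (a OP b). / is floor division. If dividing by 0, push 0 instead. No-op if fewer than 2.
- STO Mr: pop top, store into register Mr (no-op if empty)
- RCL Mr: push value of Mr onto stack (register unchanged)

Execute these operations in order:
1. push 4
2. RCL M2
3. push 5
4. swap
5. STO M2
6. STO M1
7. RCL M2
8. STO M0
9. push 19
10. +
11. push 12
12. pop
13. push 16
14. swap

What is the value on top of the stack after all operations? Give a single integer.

Answer: 23

Derivation:
After op 1 (push 4): stack=[4] mem=[0,0,0,0]
After op 2 (RCL M2): stack=[4,0] mem=[0,0,0,0]
After op 3 (push 5): stack=[4,0,5] mem=[0,0,0,0]
After op 4 (swap): stack=[4,5,0] mem=[0,0,0,0]
After op 5 (STO M2): stack=[4,5] mem=[0,0,0,0]
After op 6 (STO M1): stack=[4] mem=[0,5,0,0]
After op 7 (RCL M2): stack=[4,0] mem=[0,5,0,0]
After op 8 (STO M0): stack=[4] mem=[0,5,0,0]
After op 9 (push 19): stack=[4,19] mem=[0,5,0,0]
After op 10 (+): stack=[23] mem=[0,5,0,0]
After op 11 (push 12): stack=[23,12] mem=[0,5,0,0]
After op 12 (pop): stack=[23] mem=[0,5,0,0]
After op 13 (push 16): stack=[23,16] mem=[0,5,0,0]
After op 14 (swap): stack=[16,23] mem=[0,5,0,0]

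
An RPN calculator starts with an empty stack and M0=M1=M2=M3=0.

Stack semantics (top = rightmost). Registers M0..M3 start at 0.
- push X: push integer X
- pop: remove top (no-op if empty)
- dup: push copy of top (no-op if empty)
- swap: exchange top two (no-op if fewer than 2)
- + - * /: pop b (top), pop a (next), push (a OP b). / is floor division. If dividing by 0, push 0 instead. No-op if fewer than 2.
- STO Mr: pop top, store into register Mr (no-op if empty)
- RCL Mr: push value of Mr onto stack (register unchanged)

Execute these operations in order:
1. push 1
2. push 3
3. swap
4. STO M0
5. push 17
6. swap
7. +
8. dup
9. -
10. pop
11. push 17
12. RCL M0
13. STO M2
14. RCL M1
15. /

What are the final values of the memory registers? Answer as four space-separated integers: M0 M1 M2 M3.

Answer: 1 0 1 0

Derivation:
After op 1 (push 1): stack=[1] mem=[0,0,0,0]
After op 2 (push 3): stack=[1,3] mem=[0,0,0,0]
After op 3 (swap): stack=[3,1] mem=[0,0,0,0]
After op 4 (STO M0): stack=[3] mem=[1,0,0,0]
After op 5 (push 17): stack=[3,17] mem=[1,0,0,0]
After op 6 (swap): stack=[17,3] mem=[1,0,0,0]
After op 7 (+): stack=[20] mem=[1,0,0,0]
After op 8 (dup): stack=[20,20] mem=[1,0,0,0]
After op 9 (-): stack=[0] mem=[1,0,0,0]
After op 10 (pop): stack=[empty] mem=[1,0,0,0]
After op 11 (push 17): stack=[17] mem=[1,0,0,0]
After op 12 (RCL M0): stack=[17,1] mem=[1,0,0,0]
After op 13 (STO M2): stack=[17] mem=[1,0,1,0]
After op 14 (RCL M1): stack=[17,0] mem=[1,0,1,0]
After op 15 (/): stack=[0] mem=[1,0,1,0]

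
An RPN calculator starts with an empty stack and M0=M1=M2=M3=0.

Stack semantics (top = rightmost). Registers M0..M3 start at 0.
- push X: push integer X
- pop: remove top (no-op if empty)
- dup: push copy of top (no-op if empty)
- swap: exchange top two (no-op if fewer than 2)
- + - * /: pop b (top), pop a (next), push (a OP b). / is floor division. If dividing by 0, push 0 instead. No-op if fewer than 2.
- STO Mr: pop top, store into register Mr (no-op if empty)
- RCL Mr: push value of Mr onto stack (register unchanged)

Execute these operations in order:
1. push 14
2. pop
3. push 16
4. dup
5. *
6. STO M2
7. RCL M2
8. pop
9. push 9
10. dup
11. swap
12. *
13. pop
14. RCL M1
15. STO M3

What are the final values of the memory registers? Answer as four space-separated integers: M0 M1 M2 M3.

Answer: 0 0 256 0

Derivation:
After op 1 (push 14): stack=[14] mem=[0,0,0,0]
After op 2 (pop): stack=[empty] mem=[0,0,0,0]
After op 3 (push 16): stack=[16] mem=[0,0,0,0]
After op 4 (dup): stack=[16,16] mem=[0,0,0,0]
After op 5 (*): stack=[256] mem=[0,0,0,0]
After op 6 (STO M2): stack=[empty] mem=[0,0,256,0]
After op 7 (RCL M2): stack=[256] mem=[0,0,256,0]
After op 8 (pop): stack=[empty] mem=[0,0,256,0]
After op 9 (push 9): stack=[9] mem=[0,0,256,0]
After op 10 (dup): stack=[9,9] mem=[0,0,256,0]
After op 11 (swap): stack=[9,9] mem=[0,0,256,0]
After op 12 (*): stack=[81] mem=[0,0,256,0]
After op 13 (pop): stack=[empty] mem=[0,0,256,0]
After op 14 (RCL M1): stack=[0] mem=[0,0,256,0]
After op 15 (STO M3): stack=[empty] mem=[0,0,256,0]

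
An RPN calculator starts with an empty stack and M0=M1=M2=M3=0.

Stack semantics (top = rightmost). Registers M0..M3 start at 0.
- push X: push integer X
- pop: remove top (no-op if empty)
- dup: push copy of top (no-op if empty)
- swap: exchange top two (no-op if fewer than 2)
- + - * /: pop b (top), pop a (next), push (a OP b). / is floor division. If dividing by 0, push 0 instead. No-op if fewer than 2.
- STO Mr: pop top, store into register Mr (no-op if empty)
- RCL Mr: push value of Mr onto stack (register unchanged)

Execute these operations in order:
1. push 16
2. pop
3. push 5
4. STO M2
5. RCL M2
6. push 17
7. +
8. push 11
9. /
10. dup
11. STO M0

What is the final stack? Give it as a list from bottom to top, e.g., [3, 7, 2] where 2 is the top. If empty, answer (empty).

After op 1 (push 16): stack=[16] mem=[0,0,0,0]
After op 2 (pop): stack=[empty] mem=[0,0,0,0]
After op 3 (push 5): stack=[5] mem=[0,0,0,0]
After op 4 (STO M2): stack=[empty] mem=[0,0,5,0]
After op 5 (RCL M2): stack=[5] mem=[0,0,5,0]
After op 6 (push 17): stack=[5,17] mem=[0,0,5,0]
After op 7 (+): stack=[22] mem=[0,0,5,0]
After op 8 (push 11): stack=[22,11] mem=[0,0,5,0]
After op 9 (/): stack=[2] mem=[0,0,5,0]
After op 10 (dup): stack=[2,2] mem=[0,0,5,0]
After op 11 (STO M0): stack=[2] mem=[2,0,5,0]

Answer: [2]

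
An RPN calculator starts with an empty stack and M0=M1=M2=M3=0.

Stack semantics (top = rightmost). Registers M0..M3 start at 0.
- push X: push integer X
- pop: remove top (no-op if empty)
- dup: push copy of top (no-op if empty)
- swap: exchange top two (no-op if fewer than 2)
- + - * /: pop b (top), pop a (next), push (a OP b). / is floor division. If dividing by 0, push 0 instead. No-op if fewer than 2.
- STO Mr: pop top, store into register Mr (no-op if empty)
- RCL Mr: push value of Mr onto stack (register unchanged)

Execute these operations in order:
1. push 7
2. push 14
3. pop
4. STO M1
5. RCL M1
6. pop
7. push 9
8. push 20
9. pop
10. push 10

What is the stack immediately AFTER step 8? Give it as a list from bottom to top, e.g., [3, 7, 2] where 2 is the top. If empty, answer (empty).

After op 1 (push 7): stack=[7] mem=[0,0,0,0]
After op 2 (push 14): stack=[7,14] mem=[0,0,0,0]
After op 3 (pop): stack=[7] mem=[0,0,0,0]
After op 4 (STO M1): stack=[empty] mem=[0,7,0,0]
After op 5 (RCL M1): stack=[7] mem=[0,7,0,0]
After op 6 (pop): stack=[empty] mem=[0,7,0,0]
After op 7 (push 9): stack=[9] mem=[0,7,0,0]
After op 8 (push 20): stack=[9,20] mem=[0,7,0,0]

[9, 20]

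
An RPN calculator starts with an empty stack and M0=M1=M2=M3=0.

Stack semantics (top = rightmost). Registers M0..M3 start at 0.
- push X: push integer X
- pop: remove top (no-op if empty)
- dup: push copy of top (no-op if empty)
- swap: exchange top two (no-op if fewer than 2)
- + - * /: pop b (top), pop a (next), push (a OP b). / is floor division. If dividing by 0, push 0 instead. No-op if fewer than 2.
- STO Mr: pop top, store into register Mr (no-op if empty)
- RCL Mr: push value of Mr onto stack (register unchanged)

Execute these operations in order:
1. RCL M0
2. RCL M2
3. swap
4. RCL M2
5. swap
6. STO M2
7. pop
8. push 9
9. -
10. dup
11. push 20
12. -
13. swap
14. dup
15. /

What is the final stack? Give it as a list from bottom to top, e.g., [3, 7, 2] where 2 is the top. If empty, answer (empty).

Answer: [-29, 1]

Derivation:
After op 1 (RCL M0): stack=[0] mem=[0,0,0,0]
After op 2 (RCL M2): stack=[0,0] mem=[0,0,0,0]
After op 3 (swap): stack=[0,0] mem=[0,0,0,0]
After op 4 (RCL M2): stack=[0,0,0] mem=[0,0,0,0]
After op 5 (swap): stack=[0,0,0] mem=[0,0,0,0]
After op 6 (STO M2): stack=[0,0] mem=[0,0,0,0]
After op 7 (pop): stack=[0] mem=[0,0,0,0]
After op 8 (push 9): stack=[0,9] mem=[0,0,0,0]
After op 9 (-): stack=[-9] mem=[0,0,0,0]
After op 10 (dup): stack=[-9,-9] mem=[0,0,0,0]
After op 11 (push 20): stack=[-9,-9,20] mem=[0,0,0,0]
After op 12 (-): stack=[-9,-29] mem=[0,0,0,0]
After op 13 (swap): stack=[-29,-9] mem=[0,0,0,0]
After op 14 (dup): stack=[-29,-9,-9] mem=[0,0,0,0]
After op 15 (/): stack=[-29,1] mem=[0,0,0,0]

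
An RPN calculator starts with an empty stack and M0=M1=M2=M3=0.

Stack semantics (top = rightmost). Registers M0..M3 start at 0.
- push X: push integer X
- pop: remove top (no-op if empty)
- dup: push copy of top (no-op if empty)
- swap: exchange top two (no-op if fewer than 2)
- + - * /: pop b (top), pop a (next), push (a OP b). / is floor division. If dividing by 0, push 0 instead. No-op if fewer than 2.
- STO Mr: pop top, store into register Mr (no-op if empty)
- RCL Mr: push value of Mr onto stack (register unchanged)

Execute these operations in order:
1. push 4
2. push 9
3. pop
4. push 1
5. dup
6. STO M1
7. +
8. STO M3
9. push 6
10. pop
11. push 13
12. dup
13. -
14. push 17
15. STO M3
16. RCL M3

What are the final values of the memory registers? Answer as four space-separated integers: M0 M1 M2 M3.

Answer: 0 1 0 17

Derivation:
After op 1 (push 4): stack=[4] mem=[0,0,0,0]
After op 2 (push 9): stack=[4,9] mem=[0,0,0,0]
After op 3 (pop): stack=[4] mem=[0,0,0,0]
After op 4 (push 1): stack=[4,1] mem=[0,0,0,0]
After op 5 (dup): stack=[4,1,1] mem=[0,0,0,0]
After op 6 (STO M1): stack=[4,1] mem=[0,1,0,0]
After op 7 (+): stack=[5] mem=[0,1,0,0]
After op 8 (STO M3): stack=[empty] mem=[0,1,0,5]
After op 9 (push 6): stack=[6] mem=[0,1,0,5]
After op 10 (pop): stack=[empty] mem=[0,1,0,5]
After op 11 (push 13): stack=[13] mem=[0,1,0,5]
After op 12 (dup): stack=[13,13] mem=[0,1,0,5]
After op 13 (-): stack=[0] mem=[0,1,0,5]
After op 14 (push 17): stack=[0,17] mem=[0,1,0,5]
After op 15 (STO M3): stack=[0] mem=[0,1,0,17]
After op 16 (RCL M3): stack=[0,17] mem=[0,1,0,17]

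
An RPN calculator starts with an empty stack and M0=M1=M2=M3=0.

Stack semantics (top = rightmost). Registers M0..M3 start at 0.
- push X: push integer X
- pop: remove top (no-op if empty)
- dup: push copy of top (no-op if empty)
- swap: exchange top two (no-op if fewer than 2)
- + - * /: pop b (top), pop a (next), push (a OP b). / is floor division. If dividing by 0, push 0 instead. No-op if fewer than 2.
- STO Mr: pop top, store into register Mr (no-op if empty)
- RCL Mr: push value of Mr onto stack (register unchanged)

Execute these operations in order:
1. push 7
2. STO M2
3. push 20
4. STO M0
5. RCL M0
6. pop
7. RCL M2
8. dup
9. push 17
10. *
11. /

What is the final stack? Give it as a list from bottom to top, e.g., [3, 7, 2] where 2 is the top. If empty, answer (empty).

After op 1 (push 7): stack=[7] mem=[0,0,0,0]
After op 2 (STO M2): stack=[empty] mem=[0,0,7,0]
After op 3 (push 20): stack=[20] mem=[0,0,7,0]
After op 4 (STO M0): stack=[empty] mem=[20,0,7,0]
After op 5 (RCL M0): stack=[20] mem=[20,0,7,0]
After op 6 (pop): stack=[empty] mem=[20,0,7,0]
After op 7 (RCL M2): stack=[7] mem=[20,0,7,0]
After op 8 (dup): stack=[7,7] mem=[20,0,7,0]
After op 9 (push 17): stack=[7,7,17] mem=[20,0,7,0]
After op 10 (*): stack=[7,119] mem=[20,0,7,0]
After op 11 (/): stack=[0] mem=[20,0,7,0]

Answer: [0]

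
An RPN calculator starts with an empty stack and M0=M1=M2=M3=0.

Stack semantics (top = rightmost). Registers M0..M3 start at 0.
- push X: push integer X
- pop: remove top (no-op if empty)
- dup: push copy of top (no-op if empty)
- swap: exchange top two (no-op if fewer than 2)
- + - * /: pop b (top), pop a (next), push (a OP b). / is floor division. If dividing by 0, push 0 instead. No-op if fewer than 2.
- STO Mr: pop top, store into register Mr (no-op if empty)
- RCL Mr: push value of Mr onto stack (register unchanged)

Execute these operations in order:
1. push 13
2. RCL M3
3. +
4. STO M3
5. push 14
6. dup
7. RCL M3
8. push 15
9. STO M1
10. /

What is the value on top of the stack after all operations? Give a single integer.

After op 1 (push 13): stack=[13] mem=[0,0,0,0]
After op 2 (RCL M3): stack=[13,0] mem=[0,0,0,0]
After op 3 (+): stack=[13] mem=[0,0,0,0]
After op 4 (STO M3): stack=[empty] mem=[0,0,0,13]
After op 5 (push 14): stack=[14] mem=[0,0,0,13]
After op 6 (dup): stack=[14,14] mem=[0,0,0,13]
After op 7 (RCL M3): stack=[14,14,13] mem=[0,0,0,13]
After op 8 (push 15): stack=[14,14,13,15] mem=[0,0,0,13]
After op 9 (STO M1): stack=[14,14,13] mem=[0,15,0,13]
After op 10 (/): stack=[14,1] mem=[0,15,0,13]

Answer: 1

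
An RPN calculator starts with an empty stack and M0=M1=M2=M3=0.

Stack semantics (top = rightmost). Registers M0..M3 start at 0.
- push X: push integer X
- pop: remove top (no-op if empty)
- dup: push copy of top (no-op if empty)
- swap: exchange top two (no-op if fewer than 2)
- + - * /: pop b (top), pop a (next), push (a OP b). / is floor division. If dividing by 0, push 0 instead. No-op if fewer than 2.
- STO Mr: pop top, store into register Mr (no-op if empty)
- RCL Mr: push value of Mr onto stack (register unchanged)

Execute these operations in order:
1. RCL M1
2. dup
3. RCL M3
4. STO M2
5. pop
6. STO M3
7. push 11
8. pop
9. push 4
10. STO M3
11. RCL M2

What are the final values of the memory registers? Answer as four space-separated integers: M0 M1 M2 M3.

Answer: 0 0 0 4

Derivation:
After op 1 (RCL M1): stack=[0] mem=[0,0,0,0]
After op 2 (dup): stack=[0,0] mem=[0,0,0,0]
After op 3 (RCL M3): stack=[0,0,0] mem=[0,0,0,0]
After op 4 (STO M2): stack=[0,0] mem=[0,0,0,0]
After op 5 (pop): stack=[0] mem=[0,0,0,0]
After op 6 (STO M3): stack=[empty] mem=[0,0,0,0]
After op 7 (push 11): stack=[11] mem=[0,0,0,0]
After op 8 (pop): stack=[empty] mem=[0,0,0,0]
After op 9 (push 4): stack=[4] mem=[0,0,0,0]
After op 10 (STO M3): stack=[empty] mem=[0,0,0,4]
After op 11 (RCL M2): stack=[0] mem=[0,0,0,4]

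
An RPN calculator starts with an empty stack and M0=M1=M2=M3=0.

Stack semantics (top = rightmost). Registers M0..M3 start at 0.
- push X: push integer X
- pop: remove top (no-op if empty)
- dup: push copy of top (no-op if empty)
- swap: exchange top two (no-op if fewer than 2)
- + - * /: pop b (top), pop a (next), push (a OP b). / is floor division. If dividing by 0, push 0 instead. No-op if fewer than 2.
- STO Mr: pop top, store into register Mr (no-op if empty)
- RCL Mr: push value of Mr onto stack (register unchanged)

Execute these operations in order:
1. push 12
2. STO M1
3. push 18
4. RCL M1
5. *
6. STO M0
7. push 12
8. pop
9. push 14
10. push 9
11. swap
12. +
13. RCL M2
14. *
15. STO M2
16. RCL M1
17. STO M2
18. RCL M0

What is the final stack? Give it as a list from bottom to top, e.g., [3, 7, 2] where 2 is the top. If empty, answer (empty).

Answer: [216]

Derivation:
After op 1 (push 12): stack=[12] mem=[0,0,0,0]
After op 2 (STO M1): stack=[empty] mem=[0,12,0,0]
After op 3 (push 18): stack=[18] mem=[0,12,0,0]
After op 4 (RCL M1): stack=[18,12] mem=[0,12,0,0]
After op 5 (*): stack=[216] mem=[0,12,0,0]
After op 6 (STO M0): stack=[empty] mem=[216,12,0,0]
After op 7 (push 12): stack=[12] mem=[216,12,0,0]
After op 8 (pop): stack=[empty] mem=[216,12,0,0]
After op 9 (push 14): stack=[14] mem=[216,12,0,0]
After op 10 (push 9): stack=[14,9] mem=[216,12,0,0]
After op 11 (swap): stack=[9,14] mem=[216,12,0,0]
After op 12 (+): stack=[23] mem=[216,12,0,0]
After op 13 (RCL M2): stack=[23,0] mem=[216,12,0,0]
After op 14 (*): stack=[0] mem=[216,12,0,0]
After op 15 (STO M2): stack=[empty] mem=[216,12,0,0]
After op 16 (RCL M1): stack=[12] mem=[216,12,0,0]
After op 17 (STO M2): stack=[empty] mem=[216,12,12,0]
After op 18 (RCL M0): stack=[216] mem=[216,12,12,0]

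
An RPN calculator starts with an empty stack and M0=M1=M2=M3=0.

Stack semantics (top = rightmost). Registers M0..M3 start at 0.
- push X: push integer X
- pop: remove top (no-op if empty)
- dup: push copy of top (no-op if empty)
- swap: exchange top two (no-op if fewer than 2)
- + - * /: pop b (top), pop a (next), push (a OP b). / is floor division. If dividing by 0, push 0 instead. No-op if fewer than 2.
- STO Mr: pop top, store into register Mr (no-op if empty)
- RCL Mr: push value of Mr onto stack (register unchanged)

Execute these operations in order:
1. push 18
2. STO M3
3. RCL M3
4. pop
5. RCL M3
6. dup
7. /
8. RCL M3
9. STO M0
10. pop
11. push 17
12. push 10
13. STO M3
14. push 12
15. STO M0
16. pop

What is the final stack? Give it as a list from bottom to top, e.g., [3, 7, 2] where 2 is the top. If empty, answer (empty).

Answer: (empty)

Derivation:
After op 1 (push 18): stack=[18] mem=[0,0,0,0]
After op 2 (STO M3): stack=[empty] mem=[0,0,0,18]
After op 3 (RCL M3): stack=[18] mem=[0,0,0,18]
After op 4 (pop): stack=[empty] mem=[0,0,0,18]
After op 5 (RCL M3): stack=[18] mem=[0,0,0,18]
After op 6 (dup): stack=[18,18] mem=[0,0,0,18]
After op 7 (/): stack=[1] mem=[0,0,0,18]
After op 8 (RCL M3): stack=[1,18] mem=[0,0,0,18]
After op 9 (STO M0): stack=[1] mem=[18,0,0,18]
After op 10 (pop): stack=[empty] mem=[18,0,0,18]
After op 11 (push 17): stack=[17] mem=[18,0,0,18]
After op 12 (push 10): stack=[17,10] mem=[18,0,0,18]
After op 13 (STO M3): stack=[17] mem=[18,0,0,10]
After op 14 (push 12): stack=[17,12] mem=[18,0,0,10]
After op 15 (STO M0): stack=[17] mem=[12,0,0,10]
After op 16 (pop): stack=[empty] mem=[12,0,0,10]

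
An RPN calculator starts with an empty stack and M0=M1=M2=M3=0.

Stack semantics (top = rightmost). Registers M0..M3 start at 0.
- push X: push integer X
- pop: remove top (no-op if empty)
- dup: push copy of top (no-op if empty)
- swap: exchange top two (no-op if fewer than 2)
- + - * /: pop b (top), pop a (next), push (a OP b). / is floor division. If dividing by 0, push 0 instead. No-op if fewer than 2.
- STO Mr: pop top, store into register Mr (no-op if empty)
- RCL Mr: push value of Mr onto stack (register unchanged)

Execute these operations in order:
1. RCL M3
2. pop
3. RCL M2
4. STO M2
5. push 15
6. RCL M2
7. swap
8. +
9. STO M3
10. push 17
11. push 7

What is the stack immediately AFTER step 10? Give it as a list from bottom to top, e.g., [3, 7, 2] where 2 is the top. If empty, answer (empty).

After op 1 (RCL M3): stack=[0] mem=[0,0,0,0]
After op 2 (pop): stack=[empty] mem=[0,0,0,0]
After op 3 (RCL M2): stack=[0] mem=[0,0,0,0]
After op 4 (STO M2): stack=[empty] mem=[0,0,0,0]
After op 5 (push 15): stack=[15] mem=[0,0,0,0]
After op 6 (RCL M2): stack=[15,0] mem=[0,0,0,0]
After op 7 (swap): stack=[0,15] mem=[0,0,0,0]
After op 8 (+): stack=[15] mem=[0,0,0,0]
After op 9 (STO M3): stack=[empty] mem=[0,0,0,15]
After op 10 (push 17): stack=[17] mem=[0,0,0,15]

[17]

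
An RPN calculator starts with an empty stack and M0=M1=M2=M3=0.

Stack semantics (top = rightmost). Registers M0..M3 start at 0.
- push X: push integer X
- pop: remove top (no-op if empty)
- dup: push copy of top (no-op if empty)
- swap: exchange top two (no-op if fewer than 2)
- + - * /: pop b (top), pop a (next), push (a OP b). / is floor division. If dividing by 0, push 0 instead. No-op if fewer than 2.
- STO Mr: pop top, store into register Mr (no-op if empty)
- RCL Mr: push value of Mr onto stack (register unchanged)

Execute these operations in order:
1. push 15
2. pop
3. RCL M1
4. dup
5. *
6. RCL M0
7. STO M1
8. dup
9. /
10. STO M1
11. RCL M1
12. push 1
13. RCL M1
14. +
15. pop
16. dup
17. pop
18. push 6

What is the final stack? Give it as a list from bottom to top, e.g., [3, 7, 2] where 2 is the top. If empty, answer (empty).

Answer: [0, 6]

Derivation:
After op 1 (push 15): stack=[15] mem=[0,0,0,0]
After op 2 (pop): stack=[empty] mem=[0,0,0,0]
After op 3 (RCL M1): stack=[0] mem=[0,0,0,0]
After op 4 (dup): stack=[0,0] mem=[0,0,0,0]
After op 5 (*): stack=[0] mem=[0,0,0,0]
After op 6 (RCL M0): stack=[0,0] mem=[0,0,0,0]
After op 7 (STO M1): stack=[0] mem=[0,0,0,0]
After op 8 (dup): stack=[0,0] mem=[0,0,0,0]
After op 9 (/): stack=[0] mem=[0,0,0,0]
After op 10 (STO M1): stack=[empty] mem=[0,0,0,0]
After op 11 (RCL M1): stack=[0] mem=[0,0,0,0]
After op 12 (push 1): stack=[0,1] mem=[0,0,0,0]
After op 13 (RCL M1): stack=[0,1,0] mem=[0,0,0,0]
After op 14 (+): stack=[0,1] mem=[0,0,0,0]
After op 15 (pop): stack=[0] mem=[0,0,0,0]
After op 16 (dup): stack=[0,0] mem=[0,0,0,0]
After op 17 (pop): stack=[0] mem=[0,0,0,0]
After op 18 (push 6): stack=[0,6] mem=[0,0,0,0]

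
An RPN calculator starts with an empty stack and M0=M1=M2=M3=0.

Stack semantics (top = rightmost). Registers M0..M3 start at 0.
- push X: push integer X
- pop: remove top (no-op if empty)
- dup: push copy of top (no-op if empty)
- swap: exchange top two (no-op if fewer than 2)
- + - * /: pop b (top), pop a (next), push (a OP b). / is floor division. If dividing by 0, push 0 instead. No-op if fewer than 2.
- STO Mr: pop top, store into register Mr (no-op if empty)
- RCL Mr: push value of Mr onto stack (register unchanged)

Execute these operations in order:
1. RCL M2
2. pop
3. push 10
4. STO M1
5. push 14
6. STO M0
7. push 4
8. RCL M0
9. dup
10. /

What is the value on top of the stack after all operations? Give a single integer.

After op 1 (RCL M2): stack=[0] mem=[0,0,0,0]
After op 2 (pop): stack=[empty] mem=[0,0,0,0]
After op 3 (push 10): stack=[10] mem=[0,0,0,0]
After op 4 (STO M1): stack=[empty] mem=[0,10,0,0]
After op 5 (push 14): stack=[14] mem=[0,10,0,0]
After op 6 (STO M0): stack=[empty] mem=[14,10,0,0]
After op 7 (push 4): stack=[4] mem=[14,10,0,0]
After op 8 (RCL M0): stack=[4,14] mem=[14,10,0,0]
After op 9 (dup): stack=[4,14,14] mem=[14,10,0,0]
After op 10 (/): stack=[4,1] mem=[14,10,0,0]

Answer: 1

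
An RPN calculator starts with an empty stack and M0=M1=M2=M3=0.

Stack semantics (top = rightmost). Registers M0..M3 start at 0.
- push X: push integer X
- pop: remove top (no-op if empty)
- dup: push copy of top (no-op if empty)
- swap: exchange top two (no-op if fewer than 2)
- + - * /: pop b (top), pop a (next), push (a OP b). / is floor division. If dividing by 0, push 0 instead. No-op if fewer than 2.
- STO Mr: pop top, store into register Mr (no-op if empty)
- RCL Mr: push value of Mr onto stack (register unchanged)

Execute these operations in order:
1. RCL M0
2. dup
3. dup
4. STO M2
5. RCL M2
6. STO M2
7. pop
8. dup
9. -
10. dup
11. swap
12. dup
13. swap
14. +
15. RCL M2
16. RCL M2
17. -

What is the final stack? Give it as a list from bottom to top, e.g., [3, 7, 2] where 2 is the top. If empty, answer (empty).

Answer: [0, 0, 0]

Derivation:
After op 1 (RCL M0): stack=[0] mem=[0,0,0,0]
After op 2 (dup): stack=[0,0] mem=[0,0,0,0]
After op 3 (dup): stack=[0,0,0] mem=[0,0,0,0]
After op 4 (STO M2): stack=[0,0] mem=[0,0,0,0]
After op 5 (RCL M2): stack=[0,0,0] mem=[0,0,0,0]
After op 6 (STO M2): stack=[0,0] mem=[0,0,0,0]
After op 7 (pop): stack=[0] mem=[0,0,0,0]
After op 8 (dup): stack=[0,0] mem=[0,0,0,0]
After op 9 (-): stack=[0] mem=[0,0,0,0]
After op 10 (dup): stack=[0,0] mem=[0,0,0,0]
After op 11 (swap): stack=[0,0] mem=[0,0,0,0]
After op 12 (dup): stack=[0,0,0] mem=[0,0,0,0]
After op 13 (swap): stack=[0,0,0] mem=[0,0,0,0]
After op 14 (+): stack=[0,0] mem=[0,0,0,0]
After op 15 (RCL M2): stack=[0,0,0] mem=[0,0,0,0]
After op 16 (RCL M2): stack=[0,0,0,0] mem=[0,0,0,0]
After op 17 (-): stack=[0,0,0] mem=[0,0,0,0]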